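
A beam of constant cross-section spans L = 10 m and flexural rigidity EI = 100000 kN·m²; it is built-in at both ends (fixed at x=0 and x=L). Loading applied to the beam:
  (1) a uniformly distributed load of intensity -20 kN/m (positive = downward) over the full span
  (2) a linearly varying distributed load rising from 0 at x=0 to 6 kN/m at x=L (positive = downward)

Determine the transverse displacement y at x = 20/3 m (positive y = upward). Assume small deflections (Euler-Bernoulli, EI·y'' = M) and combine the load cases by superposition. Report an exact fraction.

y(20/3) = 7/2025 m

Load 1 — uniform load w=-20 kN/m over full span:
  y_1 = -wx²(L-x)²/(24EI) = -(-20)·(20/3)²·(10-(20/3))²/(24·100000) = 1/243 m
Load 2 — triangular load w₀=6 kN/m (0→w₀ over full span):
  y_2 = -w₀x²(L-x)²(x+2L)/(120LEI) = -6·(20/3)²·(10-(20/3))²·((20/3)+2·10)/(120·10·100000) = -4/6075 m
Superposition: y = Σ y_i = 7/2025 m ≈ 0.003457 m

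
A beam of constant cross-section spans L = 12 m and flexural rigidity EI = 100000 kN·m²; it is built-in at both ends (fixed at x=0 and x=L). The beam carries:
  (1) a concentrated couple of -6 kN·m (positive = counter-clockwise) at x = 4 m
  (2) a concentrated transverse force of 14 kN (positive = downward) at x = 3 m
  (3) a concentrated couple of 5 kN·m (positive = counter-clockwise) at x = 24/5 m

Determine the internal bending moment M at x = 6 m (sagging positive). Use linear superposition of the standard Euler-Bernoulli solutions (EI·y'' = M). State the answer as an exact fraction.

Load 1 — applied couple M₀=-6 kN·m at a=4 m (b=L-a=8):
  M_1 = R_Ax - M_A - M₀  [x>a] with R_A=-2/3, M_A=0 = (-2/3)·6 - 0 - (-6) = 2 kN·m
Load 2 — point force P=14 kN at a=3 m (b=L-a=9):
  M_2 = Pa²(a+3b)(L-x)/L³ - Pa²b/L²  [x>a] = 14·3²·(3+3·9)·(12-6)/12³ - 14·3²·9/12² = 21/4 kN·m
Load 3 — applied couple M₀=5 kN·m at a=24/5 m (b=L-a=36/5):
  M_3 = R_Ax - M_A - M₀  [x>a] with R_A=3/5, M_A=3/5 = (3/5)·6 - (3/5) - 5 = -2 kN·m
Superposition: M = Σ M_i = 21/4 kN·m ≈ 5.250000 kN·m

M(6) = 21/4 kN·m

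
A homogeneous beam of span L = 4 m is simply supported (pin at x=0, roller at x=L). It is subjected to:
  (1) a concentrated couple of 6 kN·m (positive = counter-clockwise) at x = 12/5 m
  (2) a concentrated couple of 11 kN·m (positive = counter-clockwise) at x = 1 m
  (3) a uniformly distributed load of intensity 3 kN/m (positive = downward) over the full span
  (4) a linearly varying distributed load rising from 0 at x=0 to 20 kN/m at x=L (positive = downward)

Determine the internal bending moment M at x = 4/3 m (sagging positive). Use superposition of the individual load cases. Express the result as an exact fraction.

M(4/3) = 1280/81 kN·m

Load 1 — applied couple M₀=6 kN·m at a=12/5 m (b=L-a=8/5):
  M_1 = M₀x/L  [x≤a] = 6·(4/3)/4 = 2 kN·m
Load 2 — applied couple M₀=11 kN·m at a=1 m (b=L-a=3):
  M_2 = M₀x/L - M₀  [x>a] = 11·(4/3)/4 - 11 = -22/3 kN·m
Load 3 — uniform load w=3 kN/m over full span:
  M_3 = wx(L-x)/2 = 3·(4/3)·(4-(4/3))/2 = 16/3 kN·m
Load 4 — triangular load w₀=20 kN/m (0→w₀ over full span):
  M_4 = w₀Lx/6 - w₀x³/(6L) = 20·4·(4/3)/6 - 20·(4/3)³/(6·4) = 1280/81 kN·m
Superposition: M = Σ M_i = 1280/81 kN·m ≈ 15.802469 kN·m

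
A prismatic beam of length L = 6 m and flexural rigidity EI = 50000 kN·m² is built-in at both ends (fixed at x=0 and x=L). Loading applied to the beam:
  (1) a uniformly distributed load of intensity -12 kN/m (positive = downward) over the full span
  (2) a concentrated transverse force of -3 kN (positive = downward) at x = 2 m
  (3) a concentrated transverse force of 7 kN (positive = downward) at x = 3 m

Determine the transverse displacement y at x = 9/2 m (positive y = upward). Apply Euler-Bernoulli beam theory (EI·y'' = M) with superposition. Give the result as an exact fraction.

Load 1 — uniform load w=-12 kN/m over full span:
  y_1 = -wx²(L-x)²/(24EI) = -(-12)·(9/2)²·(6-(9/2))²/(24·50000) = 729/1600000 m
Load 2 — point force P=-3 kN at a=2 m (b=L-a=4):
  y_2 = -Pa²(L-x)²(3bL-(3b+a)(L-x))/(6L³EI)  [x>a] = -(-3)·2²·(6-(9/2))²·(3·4·6-(3·4+2)·(6-(9/2)))/(6·6³·50000) = 17/800000 m
Load 3 — point force P=7 kN at a=3 m (b=L-a=3):
  y_3 = -Pa²(L-x)²(3bL-(3b+a)(L-x))/(6L³EI)  [x>a] = -7·3²·(6-(9/2))²·(3·3·6-(3·3+3)·(6-(9/2)))/(6·6³·50000) = -63/800000 m
Superposition: y = Σ y_i = 637/1600000 m ≈ 0.000398 m

y(9/2) = 637/1600000 m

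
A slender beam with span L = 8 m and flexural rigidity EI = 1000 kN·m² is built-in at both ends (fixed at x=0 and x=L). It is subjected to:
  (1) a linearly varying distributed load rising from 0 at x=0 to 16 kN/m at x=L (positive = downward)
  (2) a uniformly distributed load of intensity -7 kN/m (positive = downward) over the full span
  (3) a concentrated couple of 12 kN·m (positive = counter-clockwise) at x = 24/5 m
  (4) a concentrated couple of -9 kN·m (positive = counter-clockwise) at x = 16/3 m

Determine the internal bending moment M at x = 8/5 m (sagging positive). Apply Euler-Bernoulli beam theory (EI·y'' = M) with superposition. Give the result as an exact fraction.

Load 1 — triangular load w₀=16 kN/m (0→w₀ over full span):
  M_1 = 3w₀Lx/20 - w₀L²/30 - w₀x³/(6L) = 3·16·8·(8/5)/20 - 16·8²/30 - 16·(8/5)³/(6·8) = -1792/375 kN·m
Load 2 — uniform load w=-7 kN/m over full span:
  M_2 = wLx/2 - wL²/12 - wx²/2 = (-7)·8·(8/5)/2 - (-7)·8²/12 - (-7)·(8/5)²/2 = 112/75 kN·m
Load 3 — applied couple M₀=12 kN·m at a=24/5 m (b=L-a=16/5):
  M_3 = R_Ax - M_A  [x≤a] with R_A=54/25, M_A=96/25 = (54/25)·(8/5) - (96/25) = -48/125 kN·m
Load 4 — applied couple M₀=-9 kN·m at a=16/3 m (b=L-a=8/3):
  M_4 = R_Ax - M_A  [x≤a] with R_A=-3/2, M_A=-3 = (-3/2)·(8/5) - (-3) = 3/5 kN·m
Superposition: M = Σ M_i = -1151/375 kN·m ≈ -3.069333 kN·m

M(8/5) = -1151/375 kN·m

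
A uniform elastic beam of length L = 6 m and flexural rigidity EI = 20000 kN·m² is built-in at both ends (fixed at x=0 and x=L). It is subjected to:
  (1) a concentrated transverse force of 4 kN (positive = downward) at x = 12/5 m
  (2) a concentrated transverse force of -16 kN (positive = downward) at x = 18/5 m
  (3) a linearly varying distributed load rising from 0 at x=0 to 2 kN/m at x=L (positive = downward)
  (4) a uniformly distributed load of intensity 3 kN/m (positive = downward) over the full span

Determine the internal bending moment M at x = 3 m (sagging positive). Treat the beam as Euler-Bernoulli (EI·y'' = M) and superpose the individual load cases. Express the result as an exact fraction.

M(3) = 6/25 kN·m

Load 1 — point force P=4 kN at a=12/5 m (b=L-a=18/5):
  M_1 = Pa²(a+3b)(L-x)/L³ - Pa²b/L²  [x>a] = 4·(12/5)²·((12/5)+3·(18/5))·(6-3)/6³ - 4·(12/5)²·(18/5)/6² = 48/25 kN·m
Load 2 — point force P=-16 kN at a=18/5 m (b=L-a=12/5):
  M_2 = Pb²(3a+b)x/L³ - Pab²/L²  [x≤a] = (-16)·(12/5)²·(3·(18/5)+(12/5))·3/6³ - (-16)·(18/5)·(12/5)²/6² = -192/25 kN·m
Load 3 — triangular load w₀=2 kN/m (0→w₀ over full span):
  M_3 = 3w₀Lx/20 - w₀L²/30 - w₀x³/(6L) = 3·2·6·3/20 - 2·6²/30 - 2·3³/(6·6) = 3/2 kN·m
Load 4 — uniform load w=3 kN/m over full span:
  M_4 = wLx/2 - wL²/12 - wx²/2 = 3·6·3/2 - 3·6²/12 - 3·3²/2 = 9/2 kN·m
Superposition: M = Σ M_i = 6/25 kN·m ≈ 0.240000 kN·m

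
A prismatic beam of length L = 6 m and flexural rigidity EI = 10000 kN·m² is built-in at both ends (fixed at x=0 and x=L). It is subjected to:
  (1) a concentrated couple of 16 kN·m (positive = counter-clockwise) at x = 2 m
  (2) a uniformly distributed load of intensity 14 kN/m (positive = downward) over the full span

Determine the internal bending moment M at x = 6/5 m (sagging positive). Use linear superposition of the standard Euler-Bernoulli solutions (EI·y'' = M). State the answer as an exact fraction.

M(6/5) = 194/75 kN·m

Load 1 — applied couple M₀=16 kN·m at a=2 m (b=L-a=4):
  M_1 = R_Ax - M_A  [x≤a] with R_A=32/9, M_A=0 = (32/9)·(6/5) - 0 = 64/15 kN·m
Load 2 — uniform load w=14 kN/m over full span:
  M_2 = wLx/2 - wL²/12 - wx²/2 = 14·6·(6/5)/2 - 14·6²/12 - 14·(6/5)²/2 = -42/25 kN·m
Superposition: M = Σ M_i = 194/75 kN·m ≈ 2.586667 kN·m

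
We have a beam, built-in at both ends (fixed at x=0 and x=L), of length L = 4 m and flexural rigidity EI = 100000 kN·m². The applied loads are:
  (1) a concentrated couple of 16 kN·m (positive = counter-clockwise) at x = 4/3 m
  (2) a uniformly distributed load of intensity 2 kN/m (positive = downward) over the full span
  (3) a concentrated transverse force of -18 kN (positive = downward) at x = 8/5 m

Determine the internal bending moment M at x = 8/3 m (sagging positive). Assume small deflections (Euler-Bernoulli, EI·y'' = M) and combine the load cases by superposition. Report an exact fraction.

M(8/3) = -2728/1125 kN·m

Load 1 — applied couple M₀=16 kN·m at a=4/3 m (b=L-a=8/3):
  M_1 = R_Ax - M_A - M₀  [x>a] with R_A=16/3, M_A=0 = (16/3)·(8/3) - 0 - 16 = -16/9 kN·m
Load 2 — uniform load w=2 kN/m over full span:
  M_2 = wLx/2 - wL²/12 - wx²/2 = 2·4·(8/3)/2 - 2·4²/12 - 2·(8/3)²/2 = 8/9 kN·m
Load 3 — point force P=-18 kN at a=8/5 m (b=L-a=12/5):
  M_3 = Pa²(a+3b)(L-x)/L³ - Pa²b/L²  [x>a] = (-18)·(8/5)²·((8/5)+3·(12/5))·(4-(8/3))/4³ - (-18)·(8/5)²·(12/5)/4² = -192/125 kN·m
Superposition: M = Σ M_i = -2728/1125 kN·m ≈ -2.424889 kN·m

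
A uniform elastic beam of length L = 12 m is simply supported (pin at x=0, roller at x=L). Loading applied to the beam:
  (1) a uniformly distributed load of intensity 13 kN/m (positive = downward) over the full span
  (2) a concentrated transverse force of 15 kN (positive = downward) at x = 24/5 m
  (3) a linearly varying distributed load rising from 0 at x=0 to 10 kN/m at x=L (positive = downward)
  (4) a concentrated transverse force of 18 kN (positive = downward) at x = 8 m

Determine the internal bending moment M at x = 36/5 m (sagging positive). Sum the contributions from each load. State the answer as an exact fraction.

Load 1 — uniform load w=13 kN/m over full span:
  M_1 = wx(L-x)/2 = 13·(36/5)·(12-(36/5))/2 = 5616/25 kN·m
Load 2 — point force P=15 kN at a=24/5 m (b=L-a=36/5):
  M_2 = Pa(L-x)/L  [x>a] = 15·(24/5)·(12-(36/5))/12 = 144/5 kN·m
Load 3 — triangular load w₀=10 kN/m (0→w₀ over full span):
  M_3 = w₀Lx/6 - w₀x³/(6L) = 10·12·(36/5)/6 - 10·(36/5)³/(6·12) = 2304/25 kN·m
Load 4 — point force P=18 kN at a=8 m (b=L-a=4):
  M_4 = Pbx/L  [x≤a] = 18·4·(36/5)/12 = 216/5 kN·m
Superposition: M = Σ M_i = 1944/5 kN·m ≈ 388.800000 kN·m

M(36/5) = 1944/5 kN·m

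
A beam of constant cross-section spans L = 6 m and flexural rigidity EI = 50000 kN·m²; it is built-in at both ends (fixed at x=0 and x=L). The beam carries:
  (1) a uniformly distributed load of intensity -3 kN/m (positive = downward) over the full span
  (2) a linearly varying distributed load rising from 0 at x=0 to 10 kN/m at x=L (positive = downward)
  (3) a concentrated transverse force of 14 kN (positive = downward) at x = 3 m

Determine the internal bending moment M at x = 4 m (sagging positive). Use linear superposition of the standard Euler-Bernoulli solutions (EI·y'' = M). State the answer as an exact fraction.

M(4) = 121/18 kN·m

Load 1 — uniform load w=-3 kN/m over full span:
  M_1 = wLx/2 - wL²/12 - wx²/2 = (-3)·6·4/2 - (-3)·6²/12 - (-3)·4²/2 = -3 kN·m
Load 2 — triangular load w₀=10 kN/m (0→w₀ over full span):
  M_2 = 3w₀Lx/20 - w₀L²/30 - w₀x³/(6L) = 3·10·6·4/20 - 10·6²/30 - 10·4³/(6·6) = 56/9 kN·m
Load 3 — point force P=14 kN at a=3 m (b=L-a=3):
  M_3 = Pa²(a+3b)(L-x)/L³ - Pa²b/L²  [x>a] = 14·3²·(3+3·3)·(6-4)/6³ - 14·3²·3/6² = 7/2 kN·m
Superposition: M = Σ M_i = 121/18 kN·m ≈ 6.722222 kN·m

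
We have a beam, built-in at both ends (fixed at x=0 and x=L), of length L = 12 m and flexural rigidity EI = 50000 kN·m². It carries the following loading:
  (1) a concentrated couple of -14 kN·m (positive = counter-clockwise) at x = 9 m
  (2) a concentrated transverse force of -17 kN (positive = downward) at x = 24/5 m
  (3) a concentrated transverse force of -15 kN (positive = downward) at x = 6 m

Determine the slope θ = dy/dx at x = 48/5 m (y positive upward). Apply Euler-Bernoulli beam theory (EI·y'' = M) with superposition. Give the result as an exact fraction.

θ(48/5) = -112887/78125000 rad

Load 1 — applied couple M₀=-14 kN·m at a=9 m (b=L-a=3):
  θ_1 = (R_Ax²/2 - M_Ax - M₀(x-a))/EI  [x>a] with R_A=-21/16, M_A=-35/8 = ((-21/16)·(48/5)²/2 - (-35/8)·(48/5) - (-14)·((48/5)-9))/50000 = -63/312500 rad
Load 2 — point force P=-17 kN at a=24/5 m (b=L-a=36/5):
  θ_2 = Pa²(L-x)(2bL-(3b+a)(L-x))/(2L³EI)  [x>a] = (-17)·(24/5)²·(12-(48/5))·(2·(36/5)·12-(3·(36/5)+(24/5))·(12-(48/5)))/(2·12³·50000) = -5814/9765625 rad
Load 3 — point force P=-15 kN at a=6 m (b=L-a=6):
  θ_3 = Pa²(L-x)(2bL-(3b+a)(L-x))/(2L³EI)  [x>a] = (-15)·6²·(12-(48/5))·(2·6·12-(3·6+6)·(12-(48/5)))/(2·12³·50000) = -81/125000 rad
Superposition: θ = Σ θ_i = -112887/78125000 rad ≈ -0.001445 rad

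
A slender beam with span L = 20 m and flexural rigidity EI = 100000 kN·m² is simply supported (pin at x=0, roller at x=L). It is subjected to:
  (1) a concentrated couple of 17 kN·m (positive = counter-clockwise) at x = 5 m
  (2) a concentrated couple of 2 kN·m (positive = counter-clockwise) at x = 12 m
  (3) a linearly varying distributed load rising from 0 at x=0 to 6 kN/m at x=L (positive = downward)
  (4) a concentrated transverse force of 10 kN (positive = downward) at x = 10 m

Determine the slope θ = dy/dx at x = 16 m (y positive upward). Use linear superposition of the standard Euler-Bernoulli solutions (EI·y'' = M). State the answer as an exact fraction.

Load 1 — applied couple M₀=17 kN·m at a=5 m (b=L-a=15):
  θ_1 = (M₀x²/(2L)-M₀(x-a)+C₁)/EI  [x>a] with C₁=M₀(3b²-L²)/(6L)=935/24 = (17·16²/(2·20)-17·(16-5)+(935/24))/100000 = -4709/12000000 rad
Load 2 — applied couple M₀=2 kN·m at a=12 m (b=L-a=8):
  θ_2 = (M₀x²/(2L)-M₀(x-a)+C₁)/EI  [x>a] with C₁=M₀(3b²-L²)/(6L)=-52/15 = (2·16²/(2·20)-2·(16-12)+(-52/15))/100000 = 1/75000 rad
Load 3 — triangular load w₀=6 kN/m (0→w₀ over full span):
  θ_3 = -w₀(7L⁴-30L²x²+15x⁴)/(360LEI) = -6·(7·20⁴-30·20²·16²+15·16⁴)/(360·20·100000) = 757/93750 rad
Load 4 — point force P=10 kN at a=10 m (b=L-a=10):
  θ_4 = -Pa(2L²-6Lx+3x²+a²)/(6LEI)  [x>a] = -10·10·(2·20²-6·20·16+3·16²+10²)/(6·20·100000) = 21/10000 rad
Superposition: θ = Σ θ_i = 117547/12000000 rad ≈ 0.009796 rad

θ(16) = 117547/12000000 rad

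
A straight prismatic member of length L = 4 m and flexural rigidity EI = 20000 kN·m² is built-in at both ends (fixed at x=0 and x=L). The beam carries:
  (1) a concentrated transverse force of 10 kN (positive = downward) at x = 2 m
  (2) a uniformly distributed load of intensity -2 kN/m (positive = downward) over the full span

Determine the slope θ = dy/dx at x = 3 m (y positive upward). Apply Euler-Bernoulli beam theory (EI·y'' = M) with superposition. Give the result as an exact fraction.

θ(3) = 3/40000 rad

Load 1 — point force P=10 kN at a=2 m (b=L-a=2):
  θ_1 = Pa²(L-x)(2bL-(3b+a)(L-x))/(2L³EI)  [x>a] = 10·2²·(4-3)·(2·2·4-(3·2+2)·(4-3))/(2·4³·20000) = 1/8000 rad
Load 2 — uniform load w=-2 kN/m over full span:
  θ_2 = -wx(L-x)(L-2x)/(12EI) = -(-2)·3·(4-3)·(4-2·3)/(12·20000) = -1/20000 rad
Superposition: θ = Σ θ_i = 3/40000 rad ≈ 0.000075 rad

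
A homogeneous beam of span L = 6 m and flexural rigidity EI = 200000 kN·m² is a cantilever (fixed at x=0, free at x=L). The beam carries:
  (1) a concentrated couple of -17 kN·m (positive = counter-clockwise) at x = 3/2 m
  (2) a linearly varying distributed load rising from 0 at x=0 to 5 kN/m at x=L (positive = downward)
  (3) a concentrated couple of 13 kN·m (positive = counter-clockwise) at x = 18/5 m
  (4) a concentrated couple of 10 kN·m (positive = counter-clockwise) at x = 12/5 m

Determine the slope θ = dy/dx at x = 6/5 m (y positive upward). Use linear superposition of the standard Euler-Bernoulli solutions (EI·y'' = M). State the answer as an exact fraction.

Load 1 — applied couple M₀=-17 kN·m at a=3/2 m (b=L-a=9/2):
  θ_1 = M₀x/EI  [x≤a] = (-17)·(6/5)/200000 = -51/500000 rad
Load 2 — triangular load w₀=5 kN/m (0→w₀ over full span):
  θ_2 = (w₀Lx²/4-w₀L²x/3-w₀x⁴/(24L))/EI = (5·6·(6/5)²/4-5·6²·(6/5)/3-5·(6/5)⁴/(24·6))/200000 = -7659/25000000 rad
Load 3 — applied couple M₀=13 kN·m at a=18/5 m (b=L-a=12/5):
  θ_3 = M₀x/EI  [x≤a] = 13·(6/5)/200000 = 39/500000 rad
Load 4 — applied couple M₀=10 kN·m at a=12/5 m (b=L-a=18/5):
  θ_4 = M₀x/EI  [x≤a] = 10·(6/5)/200000 = 3/50000 rad
Superposition: θ = Σ θ_i = -6759/25000000 rad ≈ -0.000270 rad

θ(6/5) = -6759/25000000 rad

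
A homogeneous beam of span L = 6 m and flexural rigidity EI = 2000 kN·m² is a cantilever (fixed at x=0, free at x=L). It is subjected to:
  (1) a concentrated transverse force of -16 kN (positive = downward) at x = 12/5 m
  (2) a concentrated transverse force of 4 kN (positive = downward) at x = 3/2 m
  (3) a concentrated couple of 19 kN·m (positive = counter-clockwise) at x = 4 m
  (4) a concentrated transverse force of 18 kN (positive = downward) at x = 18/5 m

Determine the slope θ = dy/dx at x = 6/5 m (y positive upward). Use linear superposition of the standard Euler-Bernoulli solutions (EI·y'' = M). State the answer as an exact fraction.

Load 1 — point force P=-16 kN at a=12/5 m (b=L-a=18/5):
  θ_1 = -Px(2a-x)/(2EI)  [x≤a] = -(-16)·(6/5)·(2·(12/5)-(6/5))/(2·2000) = 54/3125 rad
Load 2 — point force P=4 kN at a=3/2 m (b=L-a=9/2):
  θ_2 = -Px(2a-x)/(2EI)  [x≤a] = -4·(6/5)·(2·(3/2)-(6/5))/(2·2000) = -27/12500 rad
Load 3 — applied couple M₀=19 kN·m at a=4 m (b=L-a=2):
  θ_3 = M₀x/EI  [x≤a] = 19·(6/5)/2000 = 57/5000 rad
Load 4 — point force P=18 kN at a=18/5 m (b=L-a=12/5):
  θ_4 = -Px(2a-x)/(2EI)  [x≤a] = -18·(6/5)·(2·(18/5)-(6/5))/(2·2000) = -81/2500 rad
Superposition: θ = Σ θ_i = -147/25000 rad ≈ -0.005880 rad

θ(6/5) = -147/25000 rad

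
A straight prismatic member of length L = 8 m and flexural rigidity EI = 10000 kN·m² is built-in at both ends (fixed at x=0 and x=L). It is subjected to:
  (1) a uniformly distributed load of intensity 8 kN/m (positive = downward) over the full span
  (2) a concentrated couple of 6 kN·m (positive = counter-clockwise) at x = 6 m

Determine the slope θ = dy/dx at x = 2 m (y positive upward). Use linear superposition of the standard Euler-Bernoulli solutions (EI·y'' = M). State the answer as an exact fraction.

θ(2) = -109/32000 rad

Load 1 — uniform load w=8 kN/m over full span:
  θ_1 = -wx(L-x)(L-2x)/(12EI) = -8·2·(8-2)·(8-2·2)/(12·10000) = -2/625 rad
Load 2 — applied couple M₀=6 kN·m at a=6 m (b=L-a=2):
  θ_2 = (R_Ax²/2 - M_Ax)/EI  [x≤a] with R_A=27/32, M_A=15/8 = ((27/32)·2²/2 - (15/8)·2)/10000 = -33/160000 rad
Superposition: θ = Σ θ_i = -109/32000 rad ≈ -0.003406 rad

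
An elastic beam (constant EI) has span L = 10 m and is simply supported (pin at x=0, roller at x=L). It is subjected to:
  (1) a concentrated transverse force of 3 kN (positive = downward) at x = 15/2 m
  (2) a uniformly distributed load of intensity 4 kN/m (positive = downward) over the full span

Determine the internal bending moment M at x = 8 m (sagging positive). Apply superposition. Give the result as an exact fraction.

M(8) = 73/2 kN·m

Load 1 — point force P=3 kN at a=15/2 m (b=L-a=5/2):
  M_1 = Pa(L-x)/L  [x>a] = 3·(15/2)·(10-8)/10 = 9/2 kN·m
Load 2 — uniform load w=4 kN/m over full span:
  M_2 = wx(L-x)/2 = 4·8·(10-8)/2 = 32 kN·m
Superposition: M = Σ M_i = 73/2 kN·m ≈ 36.500000 kN·m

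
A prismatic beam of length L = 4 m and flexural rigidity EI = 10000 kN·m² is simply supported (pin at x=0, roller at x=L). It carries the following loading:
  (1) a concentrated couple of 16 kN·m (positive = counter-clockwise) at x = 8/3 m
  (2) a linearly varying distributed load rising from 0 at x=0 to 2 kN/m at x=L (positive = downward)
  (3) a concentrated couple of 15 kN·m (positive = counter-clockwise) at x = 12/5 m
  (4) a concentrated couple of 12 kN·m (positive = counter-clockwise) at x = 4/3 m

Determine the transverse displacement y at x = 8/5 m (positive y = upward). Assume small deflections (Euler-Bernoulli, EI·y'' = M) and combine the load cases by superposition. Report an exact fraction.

y(8/5) = -102259/87890625 m

Load 1 — applied couple M₀=16 kN·m at a=8/3 m (b=L-a=4/3):
  y_1 = (M₀x³/(6L)+C₁x)/EI  [x≤a] with C₁=M₀(3b²-L²)/(6L)=-64/9 = (16·(8/5)³/(6·4)+(-64/9)·(8/5))/10000 = -608/703125 m
Load 2 — triangular load w₀=2 kN/m (0→w₀ over full span):
  y_2 = -w₀x(7L⁴-10L²x²+3x⁴)/(360LEI) = -2·(8/5)·(7·4⁴-10·4²·(8/5)²+3·(8/5)⁴)/(360·4·10000) = -9128/29296875 m
Load 3 — applied couple M₀=15 kN·m at a=12/5 m (b=L-a=8/5):
  y_3 = (M₀x³/(6L)+C₁x)/EI  [x≤a] with C₁=M₀(3b²-L²)/(6L)=-26/5 = (15·(8/5)³/(6·4)+(-26/5)·(8/5))/10000 = -9/15625 m
Load 4 — applied couple M₀=12 kN·m at a=4/3 m (b=L-a=8/3):
  y_4 = (M₀x³/(6L)-M₀(x-a)²/2+C₁x)/EI  [x>a] with C₁=M₀(3b²-L²)/(6L)=8/3 = (12·(8/5)³/(6·4)-12·((8/5)-(4/3))²/2+(8/3)·(8/5))/10000 = 46/78125 m
Superposition: y = Σ y_i = -102259/87890625 m ≈ -0.001163 m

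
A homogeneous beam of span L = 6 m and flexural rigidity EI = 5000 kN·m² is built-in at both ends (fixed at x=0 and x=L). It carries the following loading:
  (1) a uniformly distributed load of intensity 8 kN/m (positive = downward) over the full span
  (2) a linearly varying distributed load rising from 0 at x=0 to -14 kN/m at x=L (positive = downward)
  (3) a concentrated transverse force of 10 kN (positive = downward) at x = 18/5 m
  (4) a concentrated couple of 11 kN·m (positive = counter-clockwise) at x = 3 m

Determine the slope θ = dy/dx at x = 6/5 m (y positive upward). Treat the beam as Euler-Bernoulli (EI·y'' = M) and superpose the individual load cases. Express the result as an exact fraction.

θ(6/5) = -1029/625000 rad

Load 1 — uniform load w=8 kN/m over full span:
  θ_1 = -wx(L-x)(L-2x)/(12EI) = -8·(6/5)·(6-(6/5))·(6-2·(6/5))/(12·5000) = -216/78125 rad
Load 2 — triangular load w₀=-14 kN/m (0→w₀ over full span):
  θ_2 = -w₀(2x(L-x)(L-2x)(x+2L)+x²(L-x)²)/(120LEI) = -(-14)·(2·(6/5)·(6-(6/5))·(6-2·(6/5))·((6/5)+2·6)+(6/5)²·(6-(6/5))²)/(120·6·5000) = 882/390625 rad
Load 3 — point force P=10 kN at a=18/5 m (b=L-a=12/5):
  θ_3 = -Pb²x(2aL-(3a+b)x)/(2L³EI)  [x≤a] = -10·(12/5)²·(6/5)·(2·(18/5)·6-(3·(18/5)+(12/5))·(6/5))/(2·6³·5000) = -342/390625 rad
Load 4 — applied couple M₀=11 kN·m at a=3 m (b=L-a=3):
  θ_4 = (R_Ax²/2 - M_Ax)/EI  [x≤a] with R_A=11/4, M_A=11/4 = ((11/4)·(6/5)²/2 - (11/4)·(6/5))/5000 = -33/125000 rad
Superposition: θ = Σ θ_i = -1029/625000 rad ≈ -0.001646 rad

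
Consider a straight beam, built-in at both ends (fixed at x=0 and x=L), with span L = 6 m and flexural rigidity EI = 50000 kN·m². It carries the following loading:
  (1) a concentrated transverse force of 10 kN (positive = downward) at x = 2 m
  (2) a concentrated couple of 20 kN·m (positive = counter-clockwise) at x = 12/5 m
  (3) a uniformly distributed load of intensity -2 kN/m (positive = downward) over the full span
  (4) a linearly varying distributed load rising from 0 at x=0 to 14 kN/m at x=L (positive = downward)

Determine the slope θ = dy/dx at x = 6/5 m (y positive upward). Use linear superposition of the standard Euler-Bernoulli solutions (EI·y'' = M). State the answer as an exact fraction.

θ(6/5) = -2951/11718750 rad

Load 1 — point force P=10 kN at a=2 m (b=L-a=4):
  θ_1 = -Pb²x(2aL-(3a+b)x)/(2L³EI)  [x≤a] = -10·4²·(6/5)·(2·2·6-(3·2+4)·(6/5))/(2·6³·50000) = -1/9375 rad
Load 2 — applied couple M₀=20 kN·m at a=12/5 m (b=L-a=18/5):
  θ_2 = (R_Ax²/2 - M_Ax)/EI  [x≤a] with R_A=24/5, M_A=12/5 = ((24/5)·(6/5)²/2 - (12/5)·(6/5))/50000 = 9/781250 rad
Load 3 — uniform load w=-2 kN/m over full span:
  θ_3 = -wx(L-x)(L-2x)/(12EI) = -(-2)·(6/5)·(6-(6/5))·(6-2·(6/5))/(12·50000) = 27/390625 rad
Load 4 — triangular load w₀=14 kN/m (0→w₀ over full span):
  θ_4 = -w₀(2x(L-x)(L-2x)(x+2L)+x²(L-x)²)/(120LEI) = -14·(2·(6/5)·(6-(6/5))·(6-2·(6/5))·((6/5)+2·6)+(6/5)²·(6-(6/5))²)/(120·6·50000) = -441/1953125 rad
Superposition: θ = Σ θ_i = -2951/11718750 rad ≈ -0.000252 rad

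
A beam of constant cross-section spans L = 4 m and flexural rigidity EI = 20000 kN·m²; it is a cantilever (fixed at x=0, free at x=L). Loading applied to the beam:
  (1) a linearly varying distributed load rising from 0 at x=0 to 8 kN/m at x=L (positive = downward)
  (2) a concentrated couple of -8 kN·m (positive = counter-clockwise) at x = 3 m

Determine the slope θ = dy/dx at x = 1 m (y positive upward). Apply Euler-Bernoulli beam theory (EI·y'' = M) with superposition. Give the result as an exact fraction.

Load 1 — triangular load w₀=8 kN/m (0→w₀ over full span):
  θ_1 = (w₀Lx²/4-w₀L²x/3-w₀x⁴/(24L))/EI = (8·4·1²/4-8·4²·1/3-8·1⁴/(24·4))/20000 = -139/80000 rad
Load 2 — applied couple M₀=-8 kN·m at a=3 m (b=L-a=1):
  θ_2 = M₀x/EI  [x≤a] = (-8)·1/20000 = -1/2500 rad
Superposition: θ = Σ θ_i = -171/80000 rad ≈ -0.002138 rad

θ(1) = -171/80000 rad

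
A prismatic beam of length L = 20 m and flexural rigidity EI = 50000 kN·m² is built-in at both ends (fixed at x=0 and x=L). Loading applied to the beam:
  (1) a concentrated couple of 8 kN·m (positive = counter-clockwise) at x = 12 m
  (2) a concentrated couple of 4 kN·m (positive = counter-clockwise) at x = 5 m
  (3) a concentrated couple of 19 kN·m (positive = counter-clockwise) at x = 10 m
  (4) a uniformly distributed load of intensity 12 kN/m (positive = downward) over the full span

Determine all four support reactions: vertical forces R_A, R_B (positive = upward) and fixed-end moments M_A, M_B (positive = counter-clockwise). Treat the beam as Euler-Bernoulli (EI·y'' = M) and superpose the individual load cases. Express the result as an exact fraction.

R_A = 61113/500 kN, M_A = 10164/25 kN·m, R_B = 58887/500 kN, M_B = -9826/25 kN·m

Load 1 — applied couple M₀=8 kN·m at a=12 m (b=L-a=8):
  R_A = 6M₀ab/L³ = 6·8·12·8/20³ = 72/125 kN
  M_A = M₀b(2a-b)/L² = 8·8·(2·12-8)/20² = 64/25 kN·m
  R_B = -6M₀ab/L³ = -6·8·12·8/20³ = -72/125 kN
  M_B = M₀a(2b-a)/L² = 8·12·(2·8-12)/20² = 24/25 kN·m
Load 2 — applied couple M₀=4 kN·m at a=5 m (b=L-a=15):
  R_A = 6M₀ab/L³ = 6·4·5·15/20³ = 9/40 kN
  M_A = M₀b(2a-b)/L² = 4·15·(2·5-15)/20² = -3/4 kN·m
  R_B = -6M₀ab/L³ = -6·4·5·15/20³ = -9/40 kN
  M_B = M₀a(2b-a)/L² = 4·5·(2·15-5)/20² = 5/4 kN·m
Load 3 — applied couple M₀=19 kN·m at a=10 m (b=L-a=10):
  R_A = 6M₀ab/L³ = 6·19·10·10/20³ = 57/40 kN
  M_A = M₀b(2a-b)/L² = 19·10·(2·10-10)/20² = 19/4 kN·m
  R_B = -6M₀ab/L³ = -6·19·10·10/20³ = -57/40 kN
  M_B = M₀a(2b-a)/L² = 19·10·(2·10-10)/20² = 19/4 kN·m
Load 4 — uniform load w=12 kN/m over full span:
  R_A = wL/2 = 12·20/2 = 120 kN
  M_A = wL²/12 = 12·20²/12 = 400 kN·m
  R_B = wL/2 = 12·20/2 = 120 kN
  M_B = -wL²/12 = -12·20²/12 = -400 kN·m
Superposition: R_A = 61113/500 kN, M_A = 10164/25 kN·m, R_B = 58887/500 kN, M_B = -9826/25 kN·m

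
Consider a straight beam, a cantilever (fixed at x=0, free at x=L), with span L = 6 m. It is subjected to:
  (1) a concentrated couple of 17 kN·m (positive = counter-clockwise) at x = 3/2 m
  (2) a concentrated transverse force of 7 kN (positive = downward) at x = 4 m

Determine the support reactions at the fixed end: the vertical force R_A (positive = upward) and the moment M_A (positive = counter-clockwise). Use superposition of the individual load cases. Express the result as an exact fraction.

Load 1 — applied couple M₀=17 kN·m at a=3/2 m (b=L-a=9/2):
  R_A = 0 kN
  M_A = -M₀ = -17 kN·m
Load 2 — point force P=7 kN at a=4 m (b=L-a=2):
  R_A = P = 7 kN
  M_A = Pa = 7·4 = 28 kN·m
Superposition: R_A = 7 kN, M_A = 11 kN·m

R_A = 7 kN, M_A = 11 kN·m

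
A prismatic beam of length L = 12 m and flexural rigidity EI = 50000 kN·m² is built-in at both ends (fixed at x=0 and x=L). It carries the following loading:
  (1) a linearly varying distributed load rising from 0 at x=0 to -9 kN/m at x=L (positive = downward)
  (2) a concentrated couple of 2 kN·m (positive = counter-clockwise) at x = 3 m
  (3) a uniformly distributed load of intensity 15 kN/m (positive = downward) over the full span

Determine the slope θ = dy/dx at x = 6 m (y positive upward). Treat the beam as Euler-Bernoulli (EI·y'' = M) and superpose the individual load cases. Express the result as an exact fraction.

θ(6) = 309/2000000 rad

Load 1 — triangular load w₀=-9 kN/m (0→w₀ over full span):
  θ_1 = -w₀(2x(L-x)(L-2x)(x+2L)+x²(L-x)²)/(120LEI) = -(-9)·(2·6·(12-6)·(12-2·6)·(6+2·12)+6²·(12-6)²)/(120·12·50000) = 81/500000 rad
Load 2 — applied couple M₀=2 kN·m at a=3 m (b=L-a=9):
  θ_2 = (R_Ax²/2 - M_Ax - M₀(x-a))/EI  [x>a] with R_A=3/16, M_A=-3/8 = ((3/16)·6²/2 - (-3/8)·6 - 2·(6-3))/50000 = -3/400000 rad
Load 3 — uniform load w=15 kN/m over full span:
  θ_3 = -wx(L-x)(L-2x)/(12EI) = -15·6·(12-6)·(12-2·6)/(12·50000) = 0 rad
Superposition: θ = Σ θ_i = 309/2000000 rad ≈ 0.000154 rad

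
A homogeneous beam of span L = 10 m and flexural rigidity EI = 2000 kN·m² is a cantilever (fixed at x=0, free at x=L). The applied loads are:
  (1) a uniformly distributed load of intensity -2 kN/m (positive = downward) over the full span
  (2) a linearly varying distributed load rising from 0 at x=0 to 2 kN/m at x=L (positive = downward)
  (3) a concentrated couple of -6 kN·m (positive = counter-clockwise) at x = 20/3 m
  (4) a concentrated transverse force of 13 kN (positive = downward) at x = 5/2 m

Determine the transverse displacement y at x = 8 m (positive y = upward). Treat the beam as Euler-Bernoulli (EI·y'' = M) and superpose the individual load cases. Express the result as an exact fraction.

y(8) = 26689/2400000 m

Load 1 — uniform load w=-2 kN/m over full span:
  y_1 = -wx²(x²-4Lx+6L²)/(24EI) = -(-2)·8²·(8²-4·10·8+6·10²)/(24·2000) = 344/375 m
Load 2 — triangular load w₀=2 kN/m (0→w₀ over full span):
  y_2 = (w₀Lx³/12-w₀L²x²/6-w₀x⁵/(120L))/EI = (2·10·8³/12-2·10²·8²/6-2·8⁵/(120·10))/2000 = -6256/9375 m
Load 3 — applied couple M₀=-6 kN·m at a=20/3 m (b=L-a=10/3):
  y_3 = M₀a(2x-a)/(2EI)  [x>a] = (-6)·(20/3)·(2·8-(20/3))/(2·2000) = -7/75 m
Load 4 — point force P=13 kN at a=5/2 m (b=L-a=15/2):
  y_4 = -Pa²(3x-a)/(6EI)  [x>a] = -13·(5/2)²·(3·8-(5/2))/(6·2000) = -559/3840 m
Superposition: y = Σ y_i = 26689/2400000 m ≈ 0.011120 m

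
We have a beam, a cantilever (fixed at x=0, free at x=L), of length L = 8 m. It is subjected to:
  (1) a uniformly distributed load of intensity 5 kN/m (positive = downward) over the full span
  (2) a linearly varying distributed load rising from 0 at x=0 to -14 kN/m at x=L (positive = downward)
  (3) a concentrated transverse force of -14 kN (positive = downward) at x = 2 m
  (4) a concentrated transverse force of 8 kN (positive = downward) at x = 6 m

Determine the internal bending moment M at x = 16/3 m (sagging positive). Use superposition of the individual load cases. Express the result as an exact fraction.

M(16/3) = 1712/81 kN·m

Load 1 — uniform load w=5 kN/m over full span:
  M_1 = -w(L-x)²/2 = -5·(8-(16/3))²/2 = -160/9 kN·m
Load 2 — triangular load w₀=-14 kN/m (0→w₀ over full span):
  M_2 = w₀Lx/2 - w₀L²/3 - w₀x³/(6L) = (-14)·8·(16/3)/2 - (-14)·8²/3 - (-14)·(16/3)³/(6·8) = 3584/81 kN·m
Load 3 — point force P=-14 kN at a=2 m (b=L-a=6):
  M_3 = 0  [x>a] = 0 kN·m
Load 4 — point force P=8 kN at a=6 m (b=L-a=2):
  M_4 = -P(a-x)  [x≤a] = -8·(6-(16/3)) = -16/3 kN·m
Superposition: M = Σ M_i = 1712/81 kN·m ≈ 21.135802 kN·m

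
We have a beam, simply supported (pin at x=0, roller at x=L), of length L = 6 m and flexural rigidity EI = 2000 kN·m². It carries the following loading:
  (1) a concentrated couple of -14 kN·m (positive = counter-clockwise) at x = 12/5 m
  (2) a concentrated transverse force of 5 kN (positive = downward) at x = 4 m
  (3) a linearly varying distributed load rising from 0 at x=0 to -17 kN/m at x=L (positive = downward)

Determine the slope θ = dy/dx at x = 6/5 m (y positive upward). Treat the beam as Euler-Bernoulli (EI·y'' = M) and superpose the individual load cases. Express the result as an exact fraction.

θ(6/5) = 17197/703125 rad

Load 1 — applied couple M₀=-14 kN·m at a=12/5 m (b=L-a=18/5):
  θ_1 = (M₀x²/(2L)+C₁)/EI  [x≤a] with C₁=M₀(3b²-L²)/(6L)=-28/25 = ((-14)·(6/5)²/(2·6)+(-28/25))/2000 = -7/5000 rad
Load 2 — point force P=5 kN at a=4 m (b=L-a=2):
  θ_2 = -Pb(L²-b²-3x²)/(6LEI)  [x≤a] = -5·2·(6²-2²-3·(6/5)²)/(6·6·2000) = -173/45000 rad
Load 3 — triangular load w₀=-17 kN/m (0→w₀ over full span):
  θ_3 = -w₀(7L⁴-30L²x²+15x⁴)/(360LEI) = -(-17)·(7·6⁴-30·6²·(6/5)²+15·(6/5)⁴)/(360·6·2000) = 4641/156250 rad
Superposition: θ = Σ θ_i = 17197/703125 rad ≈ 0.024458 rad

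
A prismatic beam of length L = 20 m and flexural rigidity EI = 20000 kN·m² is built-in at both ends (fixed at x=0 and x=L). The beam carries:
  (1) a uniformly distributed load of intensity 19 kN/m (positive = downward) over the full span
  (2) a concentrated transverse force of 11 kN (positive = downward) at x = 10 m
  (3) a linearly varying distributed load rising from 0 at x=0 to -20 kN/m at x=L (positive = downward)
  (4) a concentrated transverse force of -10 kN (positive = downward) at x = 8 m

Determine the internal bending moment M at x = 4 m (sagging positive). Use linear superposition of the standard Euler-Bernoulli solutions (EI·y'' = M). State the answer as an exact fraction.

Load 1 — uniform load w=19 kN/m over full span:
  M_1 = wLx/2 - wL²/12 - wx²/2 = 19·20·4/2 - 19·20²/12 - 19·4²/2 = -76/3 kN·m
Load 2 — point force P=11 kN at a=10 m (b=L-a=10):
  M_2 = Pb²(3a+b)x/L³ - Pab²/L²  [x≤a] = 11·10²·(3·10+10)·4/20³ - 11·10·10²/20² = -11/2 kN·m
Load 3 — triangular load w₀=-20 kN/m (0→w₀ over full span):
  M_3 = 3w₀Lx/20 - w₀L²/30 - w₀x³/(6L) = 3·(-20)·20·4/20 - (-20)·20²/30 - (-20)·4³/(6·20) = 112/3 kN·m
Load 4 — point force P=-10 kN at a=8 m (b=L-a=12):
  M_4 = Pb²(3a+b)x/L³ - Pab²/L²  [x≤a] = (-10)·12²·(3·8+12)·4/20³ - (-10)·8·12²/20² = 72/25 kN·m
Superposition: M = Σ M_i = 469/50 kN·m ≈ 9.380000 kN·m

M(4) = 469/50 kN·m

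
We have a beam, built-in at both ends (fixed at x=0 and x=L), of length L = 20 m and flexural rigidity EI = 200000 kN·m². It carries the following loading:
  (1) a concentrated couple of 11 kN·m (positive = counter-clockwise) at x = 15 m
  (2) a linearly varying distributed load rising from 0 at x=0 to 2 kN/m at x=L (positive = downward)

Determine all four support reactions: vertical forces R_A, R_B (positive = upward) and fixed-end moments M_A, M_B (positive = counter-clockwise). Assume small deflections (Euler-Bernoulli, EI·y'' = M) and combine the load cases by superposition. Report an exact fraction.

Load 1 — applied couple M₀=11 kN·m at a=15 m (b=L-a=5):
  R_A = 6M₀ab/L³ = 6·11·15·5/20³ = 99/160 kN
  M_A = M₀b(2a-b)/L² = 11·5·(2·15-5)/20² = 55/16 kN·m
  R_B = -6M₀ab/L³ = -6·11·15·5/20³ = -99/160 kN
  M_B = M₀a(2b-a)/L² = 11·15·(2·5-15)/20² = -33/16 kN·m
Load 2 — triangular load w₀=2 kN/m (0→w₀ over full span):
  R_A = 3w₀L/20 = 3·2·20/20 = 6 kN
  M_A = w₀L²/30 = 2·20²/30 = 80/3 kN·m
  R_B = 7w₀L/20 = 7·2·20/20 = 14 kN
  M_B = -w₀L²/20 = -2·20²/20 = -40 kN·m
Superposition: R_A = 1059/160 kN, M_A = 1445/48 kN·m, R_B = 2141/160 kN, M_B = -673/16 kN·m

R_A = 1059/160 kN, M_A = 1445/48 kN·m, R_B = 2141/160 kN, M_B = -673/16 kN·m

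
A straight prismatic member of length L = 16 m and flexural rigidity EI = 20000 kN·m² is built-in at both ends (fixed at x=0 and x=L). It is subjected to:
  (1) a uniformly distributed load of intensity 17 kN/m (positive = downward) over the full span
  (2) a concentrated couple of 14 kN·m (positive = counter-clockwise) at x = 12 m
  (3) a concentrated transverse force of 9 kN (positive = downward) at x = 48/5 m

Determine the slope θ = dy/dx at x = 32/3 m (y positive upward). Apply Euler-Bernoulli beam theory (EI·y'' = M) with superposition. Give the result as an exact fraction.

Load 1 — uniform load w=17 kN/m over full span:
  θ_1 = -wx(L-x)(L-2x)/(12EI) = -17·(32/3)·(16-(32/3))·(16-2·(32/3))/(12·20000) = 1088/50625 rad
Load 2 — applied couple M₀=14 kN·m at a=12 m (b=L-a=4):
  θ_2 = (R_Ax²/2 - M_Ax)/EI  [x≤a] with R_A=63/64, M_A=35/8 = ((63/64)·(32/3)²/2 - (35/8)·(32/3))/20000 = 7/15000 rad
Load 3 — point force P=9 kN at a=48/5 m (b=L-a=32/5):
  θ_3 = Pa²(L-x)(2bL-(3b+a)(L-x))/(2L³EI)  [x>a] = 9·(48/5)²·(16-(32/3))·(2·(32/5)·16-(3·(32/5)+(48/5))·(16-(32/3)))/(2·16³·20000) = 108/78125 rad
Superposition: θ = Σ θ_i = 1181609/50625000 rad ≈ 0.023340 rad

θ(32/3) = 1181609/50625000 rad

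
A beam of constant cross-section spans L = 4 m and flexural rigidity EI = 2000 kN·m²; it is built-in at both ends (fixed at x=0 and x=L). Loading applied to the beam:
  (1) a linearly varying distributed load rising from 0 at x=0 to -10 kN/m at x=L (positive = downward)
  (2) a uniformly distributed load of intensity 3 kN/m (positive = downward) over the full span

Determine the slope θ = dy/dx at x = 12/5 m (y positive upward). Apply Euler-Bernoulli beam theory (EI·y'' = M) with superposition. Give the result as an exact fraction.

Load 1 — triangular load w₀=-10 kN/m (0→w₀ over full span):
  θ_1 = -w₀(2x(L-x)(L-2x)(x+2L)+x²(L-x)²)/(120LEI) = -(-10)·(2·(12/5)·(4-(12/5))·(4-2·(12/5))·((12/5)+2·4)+(12/5)²·(4-(12/5))²)/(120·4·2000) = -8/15625 rad
Load 2 — uniform load w=3 kN/m over full span:
  θ_2 = -wx(L-x)(L-2x)/(12EI) = -3·(12/5)·(4-(12/5))·(4-2·(12/5))/(12·2000) = 6/15625 rad
Superposition: θ = Σ θ_i = -2/15625 rad ≈ -0.000128 rad

θ(12/5) = -2/15625 rad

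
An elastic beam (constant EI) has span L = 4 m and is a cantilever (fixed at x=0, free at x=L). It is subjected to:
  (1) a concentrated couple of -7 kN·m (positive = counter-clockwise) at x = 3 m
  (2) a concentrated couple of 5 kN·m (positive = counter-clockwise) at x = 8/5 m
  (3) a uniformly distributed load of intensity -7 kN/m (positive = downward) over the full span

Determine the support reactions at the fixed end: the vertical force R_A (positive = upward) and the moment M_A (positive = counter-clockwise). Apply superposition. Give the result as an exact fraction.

Load 1 — applied couple M₀=-7 kN·m at a=3 m (b=L-a=1):
  R_A = 0 kN
  M_A = -M₀ = -(-7) = 7 kN·m
Load 2 — applied couple M₀=5 kN·m at a=8/5 m (b=L-a=12/5):
  R_A = 0 kN
  M_A = -M₀ = -5 kN·m
Load 3 — uniform load w=-7 kN/m over full span:
  R_A = wL = (-7)·4 = -28 kN
  M_A = wL²/2 = (-7)·4²/2 = -56 kN·m
Superposition: R_A = -28 kN, M_A = -54 kN·m

R_A = -28 kN, M_A = -54 kN·m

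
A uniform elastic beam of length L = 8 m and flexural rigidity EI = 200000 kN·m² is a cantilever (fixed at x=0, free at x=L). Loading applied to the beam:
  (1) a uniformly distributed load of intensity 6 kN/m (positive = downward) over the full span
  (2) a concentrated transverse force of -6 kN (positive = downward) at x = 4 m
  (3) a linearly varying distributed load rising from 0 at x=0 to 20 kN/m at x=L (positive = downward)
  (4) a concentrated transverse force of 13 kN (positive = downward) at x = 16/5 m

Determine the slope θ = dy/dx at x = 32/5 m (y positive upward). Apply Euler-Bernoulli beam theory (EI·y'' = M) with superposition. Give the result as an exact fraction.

Load 1 — uniform load w=6 kN/m over full span:
  θ_1 = -wx(x²-3Lx+3L²)/(6EI) = -6·(32/5)·((32/5)²-3·8·(32/5)+3·8²)/(6·200000) = -992/390625 rad
Load 2 — point force P=-6 kN at a=4 m (b=L-a=4):
  θ_2 = -Pa²/(2EI)  [x>a] = -(-6)·4²/(2·200000) = 3/12500 rad
Load 3 — triangular load w₀=20 kN/m (0→w₀ over full span):
  θ_3 = (w₀Lx²/4-w₀L²x/3-w₀x⁴/(24L))/EI = (20·8·(32/5)²/4-20·8²·(32/5)/3-20·(32/5)⁴/(24·8))/200000 = -7424/1171875 rad
Load 4 — point force P=13 kN at a=16/5 m (b=L-a=24/5):
  θ_4 = -Pa²/(2EI)  [x>a] = -13·(16/5)²/(2·200000) = -26/78125 rad
Superposition: θ = Σ θ_i = -8407/937500 rad ≈ -0.008967 rad

θ(32/5) = -8407/937500 rad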